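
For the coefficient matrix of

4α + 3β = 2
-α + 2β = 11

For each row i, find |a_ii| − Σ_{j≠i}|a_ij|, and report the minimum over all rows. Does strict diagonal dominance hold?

1

row 1: |4| − (3) = 1
row 2: |2| − (1) = 1
minimum over rows = 1 → strictly diagonally dominant (convergence guaranteed)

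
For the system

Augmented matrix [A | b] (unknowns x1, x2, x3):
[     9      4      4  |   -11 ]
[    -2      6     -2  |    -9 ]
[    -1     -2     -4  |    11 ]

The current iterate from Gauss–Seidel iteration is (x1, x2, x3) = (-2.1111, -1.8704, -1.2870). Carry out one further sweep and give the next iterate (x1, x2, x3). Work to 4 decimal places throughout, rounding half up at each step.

One sweep:
  x1 = (-11 - (4)·-1.8704 - (4)·-1.2870) / (9) = 0.1811
  x2 = (-9 - (-2)·0.1811 - (-2)·-1.2870) / (6) = -1.8686
  x3 = (11 - (-1)·0.1811 - (-2)·-1.8686) / (-4) = -1.8610

(0.1811, -1.8686, -1.8610)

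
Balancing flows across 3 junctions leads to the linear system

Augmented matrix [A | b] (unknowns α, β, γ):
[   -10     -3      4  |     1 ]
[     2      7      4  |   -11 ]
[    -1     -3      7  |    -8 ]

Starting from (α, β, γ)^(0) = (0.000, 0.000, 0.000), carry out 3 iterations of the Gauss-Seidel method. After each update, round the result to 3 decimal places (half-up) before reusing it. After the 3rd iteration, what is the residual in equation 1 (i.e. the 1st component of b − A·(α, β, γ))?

-0.176

Iteration 1:
  α = (1 - (-3)·0.000 - (4)·0.000) / (-10) = -0.100
  β = (-11 - (2)·-0.100 - (4)·0.000) / (7) = -1.543
  γ = (-8 - (-1)·-0.100 - (-3)·-1.543) / (7) = -1.818
Iteration 2:
  α = (1 - (-3)·-1.543 - (4)·-1.818) / (-10) = -0.364
  β = (-11 - (2)·-0.364 - (4)·-1.818) / (7) = -0.429
  γ = (-8 - (-1)·-0.364 - (-3)·-0.429) / (7) = -1.379
Iteration 3:
  α = (1 - (-3)·-0.429 - (4)·-1.379) / (-10) = -0.523
  β = (-11 - (2)·-0.523 - (4)·-1.379) / (7) = -0.634
  γ = (-8 - (-1)·-0.523 - (-3)·-0.634) / (7) = -1.489
Residual b − A·x = (-0.176, 0.440, -0.002)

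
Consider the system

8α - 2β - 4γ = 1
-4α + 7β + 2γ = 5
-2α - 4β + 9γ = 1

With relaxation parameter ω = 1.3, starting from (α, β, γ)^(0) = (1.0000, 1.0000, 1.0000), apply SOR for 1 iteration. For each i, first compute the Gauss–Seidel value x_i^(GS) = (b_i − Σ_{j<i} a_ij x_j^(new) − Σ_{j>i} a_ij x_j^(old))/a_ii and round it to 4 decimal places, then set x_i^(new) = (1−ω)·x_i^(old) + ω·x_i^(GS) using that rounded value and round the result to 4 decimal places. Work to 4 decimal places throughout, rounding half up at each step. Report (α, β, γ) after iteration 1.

(0.8375, 0.8792, 0.5944)

Iteration 1:
  α: GS value = (1 - (-2)·1.0000 - (-4)·1.0000) / (8) = 0.8750;  α ← (1−ω)·1.0000 + ω·0.8750 = 0.8375
  β: GS value = (5 - (-4)·0.8375 - (2)·1.0000) / (7) = 0.9071;  β ← (1−ω)·1.0000 + ω·0.9071 = 0.8792
  γ: GS value = (1 - (-2)·0.8375 - (-4)·0.8792) / (9) = 0.6880;  γ ← (1−ω)·1.0000 + ω·0.6880 = 0.5944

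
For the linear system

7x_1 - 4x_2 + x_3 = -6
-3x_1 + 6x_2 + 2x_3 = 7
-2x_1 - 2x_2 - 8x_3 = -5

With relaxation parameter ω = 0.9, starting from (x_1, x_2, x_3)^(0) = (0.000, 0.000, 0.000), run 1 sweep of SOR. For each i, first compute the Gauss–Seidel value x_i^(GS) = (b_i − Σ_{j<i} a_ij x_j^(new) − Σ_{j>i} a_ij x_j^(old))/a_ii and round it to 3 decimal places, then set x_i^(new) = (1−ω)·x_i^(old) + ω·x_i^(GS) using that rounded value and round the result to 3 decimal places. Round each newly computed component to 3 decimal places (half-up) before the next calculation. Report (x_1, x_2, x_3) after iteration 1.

Iteration 1:
  x_1: GS value = (-6 - (-4)·0.000 - (1)·0.000) / (7) = -0.857;  x_1 ← (1−ω)·0.000 + ω·-0.857 = -0.771
  x_2: GS value = (7 - (-3)·-0.771 - (2)·0.000) / (6) = 0.781;  x_2 ← (1−ω)·0.000 + ω·0.781 = 0.703
  x_3: GS value = (-5 - (-2)·-0.771 - (-2)·0.703) / (-8) = 0.642;  x_3 ← (1−ω)·0.000 + ω·0.642 = 0.578

(-0.771, 0.703, 0.578)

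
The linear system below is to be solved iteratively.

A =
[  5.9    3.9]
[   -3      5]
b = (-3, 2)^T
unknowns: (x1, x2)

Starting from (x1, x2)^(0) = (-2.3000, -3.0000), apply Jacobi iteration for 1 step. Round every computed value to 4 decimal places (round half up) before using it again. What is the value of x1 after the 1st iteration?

Iteration 1:
  x1 = (-3 - (3.9)·-3.0000) / (5.9) = 1.4746
  x2 = (2 - (-3)·-2.3000) / (5) = -0.9800

1.4746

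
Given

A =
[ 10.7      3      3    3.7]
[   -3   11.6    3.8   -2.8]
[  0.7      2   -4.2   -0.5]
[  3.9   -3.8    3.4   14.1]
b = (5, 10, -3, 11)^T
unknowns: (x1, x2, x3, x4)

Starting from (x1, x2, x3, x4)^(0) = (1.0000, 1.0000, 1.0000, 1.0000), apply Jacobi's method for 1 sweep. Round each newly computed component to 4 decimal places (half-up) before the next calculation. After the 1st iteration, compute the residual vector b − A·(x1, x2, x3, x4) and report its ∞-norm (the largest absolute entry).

Iteration 1:
  x1 = (5 - (3)·1.0000 - (3)·1.0000 - (3.7)·1.0000) / (10.7) = -0.4393
  x2 = (10 - (-3)·1.0000 - (3.8)·1.0000 - (-2.8)·1.0000) / (11.6) = 1.0345
  x3 = (-3 - (0.7)·1.0000 - (2)·1.0000 - (-0.5)·1.0000) / (-4.2) = 1.2381
  x4 = (11 - (3.9)·1.0000 - (-3.8)·1.0000 - (3.4)·1.0000) / (14.1) = 0.5319
Residual b − A·x = (0.9147, -6.5336, 0.7045, 4.9350); ∞-norm = 6.5336

6.5336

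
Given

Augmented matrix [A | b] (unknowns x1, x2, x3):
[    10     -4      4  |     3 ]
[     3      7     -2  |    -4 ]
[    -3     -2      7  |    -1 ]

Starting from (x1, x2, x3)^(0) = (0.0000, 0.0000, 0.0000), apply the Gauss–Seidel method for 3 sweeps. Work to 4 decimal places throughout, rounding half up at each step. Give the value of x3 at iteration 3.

-0.2854

Iteration 1:
  x1 = (3 - (-4)·0.0000 - (4)·0.0000) / (10) = 0.3000
  x2 = (-4 - (3)·0.3000 - (-2)·0.0000) / (7) = -0.7000
  x3 = (-1 - (-3)·0.3000 - (-2)·-0.7000) / (7) = -0.2143
Iteration 2:
  x1 = (3 - (-4)·-0.7000 - (4)·-0.2143) / (10) = 0.1057
  x2 = (-4 - (3)·0.1057 - (-2)·-0.2143) / (7) = -0.6780
  x3 = (-1 - (-3)·0.1057 - (-2)·-0.6780) / (7) = -0.2913
Iteration 3:
  x1 = (3 - (-4)·-0.6780 - (4)·-0.2913) / (10) = 0.1453
  x2 = (-4 - (3)·0.1453 - (-2)·-0.2913) / (7) = -0.7169
  x3 = (-1 - (-3)·0.1453 - (-2)·-0.7169) / (7) = -0.2854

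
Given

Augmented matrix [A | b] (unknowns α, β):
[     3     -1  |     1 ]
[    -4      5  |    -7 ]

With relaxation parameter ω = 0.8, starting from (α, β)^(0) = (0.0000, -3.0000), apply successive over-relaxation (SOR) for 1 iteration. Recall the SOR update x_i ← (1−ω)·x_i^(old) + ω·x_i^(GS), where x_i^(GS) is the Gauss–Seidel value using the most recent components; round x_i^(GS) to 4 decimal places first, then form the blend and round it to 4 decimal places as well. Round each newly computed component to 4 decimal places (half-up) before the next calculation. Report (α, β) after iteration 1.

(-0.5334, -2.0614)

Iteration 1:
  α: GS value = (1 - (-1)·-3.0000) / (3) = -0.6667;  α ← (1−ω)·0.0000 + ω·-0.6667 = -0.5334
  β: GS value = (-7 - (-4)·-0.5334) / (5) = -1.8267;  β ← (1−ω)·-3.0000 + ω·-1.8267 = -2.0614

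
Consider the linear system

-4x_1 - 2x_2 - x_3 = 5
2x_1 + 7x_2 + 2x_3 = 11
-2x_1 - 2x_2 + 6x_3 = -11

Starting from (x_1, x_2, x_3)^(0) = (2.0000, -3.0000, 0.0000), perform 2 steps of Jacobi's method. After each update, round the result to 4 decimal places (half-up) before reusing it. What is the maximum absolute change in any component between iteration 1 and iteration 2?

Iteration 1:
  x_1 = (5 - (-2)·-3.0000 - (-1)·0.0000) / (-4) = 0.2500
  x_2 = (11 - (2)·2.0000 - (2)·0.0000) / (7) = 1.0000
  x_3 = (-11 - (-2)·2.0000 - (-2)·-3.0000) / (6) = -2.1667
Iteration 2:
  x_1 = (5 - (-2)·1.0000 - (-1)·-2.1667) / (-4) = -1.2083
  x_2 = (11 - (2)·0.2500 - (2)·-2.1667) / (7) = 2.1191
  x_3 = (-11 - (-2)·0.2500 - (-2)·1.0000) / (6) = -1.4167
Change: (-1.4583, 1.1191, 0.7500) → max |·| = 1.4583

1.4583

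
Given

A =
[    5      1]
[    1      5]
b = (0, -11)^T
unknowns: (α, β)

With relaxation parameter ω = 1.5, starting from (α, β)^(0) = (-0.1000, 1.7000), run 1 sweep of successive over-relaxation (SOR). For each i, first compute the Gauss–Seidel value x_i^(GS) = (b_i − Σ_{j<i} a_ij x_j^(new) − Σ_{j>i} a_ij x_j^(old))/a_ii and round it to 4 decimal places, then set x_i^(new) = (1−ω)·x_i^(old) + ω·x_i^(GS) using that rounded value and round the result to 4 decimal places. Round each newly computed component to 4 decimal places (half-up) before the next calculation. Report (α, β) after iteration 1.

(-0.4600, -4.0120)

Iteration 1:
  α: GS value = (0 - (1)·1.7000) / (5) = -0.3400;  α ← (1−ω)·-0.1000 + ω·-0.3400 = -0.4600
  β: GS value = (-11 - (1)·-0.4600) / (5) = -2.1080;  β ← (1−ω)·1.7000 + ω·-2.1080 = -4.0120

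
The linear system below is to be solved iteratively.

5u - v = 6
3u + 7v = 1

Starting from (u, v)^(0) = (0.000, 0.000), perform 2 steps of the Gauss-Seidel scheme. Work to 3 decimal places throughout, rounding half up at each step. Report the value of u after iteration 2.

Iteration 1:
  u = (6 - (-1)·0.000) / (5) = 1.200
  v = (1 - (3)·1.200) / (7) = -0.371
Iteration 2:
  u = (6 - (-1)·-0.371) / (5) = 1.126
  v = (1 - (3)·1.126) / (7) = -0.340

1.126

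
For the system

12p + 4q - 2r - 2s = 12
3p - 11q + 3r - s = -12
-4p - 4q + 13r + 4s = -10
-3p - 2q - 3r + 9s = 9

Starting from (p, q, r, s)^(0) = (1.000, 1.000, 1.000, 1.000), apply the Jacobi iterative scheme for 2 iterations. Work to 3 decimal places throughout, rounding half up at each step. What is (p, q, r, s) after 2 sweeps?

(0.723, 1.066, -0.567, 1.523)

Iteration 1:
  p = (12 - (4)·1.000 - (-2)·1.000 - (-2)·1.000) / (12) = 1.000
  q = (-12 - (3)·1.000 - (3)·1.000 - (-1)·1.000) / (-11) = 1.545
  r = (-10 - (-4)·1.000 - (-4)·1.000 - (4)·1.000) / (13) = -0.462
  s = (9 - (-3)·1.000 - (-2)·1.000 - (-3)·1.000) / (9) = 1.889
Iteration 2:
  p = (12 - (4)·1.545 - (-2)·-0.462 - (-2)·1.889) / (12) = 0.723
  q = (-12 - (3)·1.000 - (3)·-0.462 - (-1)·1.889) / (-11) = 1.066
  r = (-10 - (-4)·1.000 - (-4)·1.545 - (4)·1.889) / (13) = -0.567
  s = (9 - (-3)·1.000 - (-2)·1.545 - (-3)·-0.462) / (9) = 1.523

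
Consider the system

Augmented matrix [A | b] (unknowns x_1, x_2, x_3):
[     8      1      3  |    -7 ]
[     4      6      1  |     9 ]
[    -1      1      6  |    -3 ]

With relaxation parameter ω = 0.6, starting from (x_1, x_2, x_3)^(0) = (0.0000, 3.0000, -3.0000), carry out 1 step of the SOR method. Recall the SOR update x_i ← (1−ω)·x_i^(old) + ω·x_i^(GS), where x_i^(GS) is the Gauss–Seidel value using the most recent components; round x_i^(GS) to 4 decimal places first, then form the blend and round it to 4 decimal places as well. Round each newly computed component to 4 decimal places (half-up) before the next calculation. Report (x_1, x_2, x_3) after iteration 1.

Iteration 1:
  x_1: GS value = (-7 - (1)·3.0000 - (3)·-3.0000) / (8) = -0.1250;  x_1 ← (1−ω)·0.0000 + ω·-0.1250 = -0.0750
  x_2: GS value = (9 - (4)·-0.0750 - (1)·-3.0000) / (6) = 2.0500;  x_2 ← (1−ω)·3.0000 + ω·2.0500 = 2.4300
  x_3: GS value = (-3 - (-1)·-0.0750 - (1)·2.4300) / (6) = -0.9175;  x_3 ← (1−ω)·-3.0000 + ω·-0.9175 = -1.7505

(-0.0750, 2.4300, -1.7505)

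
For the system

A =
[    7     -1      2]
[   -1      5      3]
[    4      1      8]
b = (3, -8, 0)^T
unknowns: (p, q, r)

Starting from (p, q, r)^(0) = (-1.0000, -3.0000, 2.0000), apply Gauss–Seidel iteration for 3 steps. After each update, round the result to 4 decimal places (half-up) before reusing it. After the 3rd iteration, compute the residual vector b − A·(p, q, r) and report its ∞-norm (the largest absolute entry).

0.5026

Iteration 1:
  p = (3 - (-1)·-3.0000 - (2)·2.0000) / (7) = -0.5714
  q = (-8 - (-1)·-0.5714 - (3)·2.0000) / (5) = -2.9143
  r = (0 - (4)·-0.5714 - (1)·-2.9143) / (8) = 0.6500
Iteration 2:
  p = (3 - (-1)·-2.9143 - (2)·0.6500) / (7) = -0.1735
  q = (-8 - (-1)·-0.1735 - (3)·0.6500) / (5) = -2.0247
  r = (0 - (4)·-0.1735 - (1)·-2.0247) / (8) = 0.3398
Iteration 3:
  p = (3 - (-1)·-2.0247 - (2)·0.3398) / (7) = 0.0422
  q = (-8 - (-1)·0.0422 - (3)·0.3398) / (5) = -1.7954
  r = (0 - (4)·0.0422 - (1)·-1.7954) / (8) = 0.2033
Residual b − A·x = (0.5026, 0.4093, 0.0002); ∞-norm = 0.5026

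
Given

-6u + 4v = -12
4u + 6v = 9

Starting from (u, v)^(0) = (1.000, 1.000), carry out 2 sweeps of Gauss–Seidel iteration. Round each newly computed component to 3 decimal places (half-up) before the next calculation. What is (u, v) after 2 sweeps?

(1.815, 0.290)

Iteration 1:
  u = (-12 - (4)·1.000) / (-6) = 2.667
  v = (9 - (4)·2.667) / (6) = -0.278
Iteration 2:
  u = (-12 - (4)·-0.278) / (-6) = 1.815
  v = (9 - (4)·1.815) / (6) = 0.290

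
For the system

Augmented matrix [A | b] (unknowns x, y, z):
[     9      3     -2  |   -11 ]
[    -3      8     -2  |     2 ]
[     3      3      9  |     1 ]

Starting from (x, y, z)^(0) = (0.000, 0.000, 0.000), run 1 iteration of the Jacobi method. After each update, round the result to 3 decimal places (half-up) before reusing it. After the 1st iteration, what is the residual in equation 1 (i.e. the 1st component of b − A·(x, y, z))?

-0.530

Iteration 1:
  x = (-11 - (3)·0.000 - (-2)·0.000) / (9) = -1.222
  y = (2 - (-3)·0.000 - (-2)·0.000) / (8) = 0.250
  z = (1 - (3)·0.000 - (3)·0.000) / (9) = 0.111
Residual b − A·x = (-0.530, -3.444, 2.917)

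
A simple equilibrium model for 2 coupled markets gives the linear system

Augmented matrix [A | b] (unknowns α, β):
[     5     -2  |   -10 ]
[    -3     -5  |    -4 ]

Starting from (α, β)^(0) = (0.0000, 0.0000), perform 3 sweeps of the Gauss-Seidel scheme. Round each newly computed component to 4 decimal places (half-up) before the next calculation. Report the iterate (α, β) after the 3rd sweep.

Iteration 1:
  α = (-10 - (-2)·0.0000) / (5) = -2.0000
  β = (-4 - (-3)·-2.0000) / (-5) = 2.0000
Iteration 2:
  α = (-10 - (-2)·2.0000) / (5) = -1.2000
  β = (-4 - (-3)·-1.2000) / (-5) = 1.5200
Iteration 3:
  α = (-10 - (-2)·1.5200) / (5) = -1.3920
  β = (-4 - (-3)·-1.3920) / (-5) = 1.6352

(-1.3920, 1.6352)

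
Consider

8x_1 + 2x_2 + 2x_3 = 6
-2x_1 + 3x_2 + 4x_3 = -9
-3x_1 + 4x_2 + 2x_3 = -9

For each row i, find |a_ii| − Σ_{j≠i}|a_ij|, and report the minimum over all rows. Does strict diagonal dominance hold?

row 1: |8| − (2+2) = 4
row 2: |3| − (2+4) = -3
row 3: |2| − (3+4) = -5
minimum over rows = -5 → not strictly diagonally dominant

-5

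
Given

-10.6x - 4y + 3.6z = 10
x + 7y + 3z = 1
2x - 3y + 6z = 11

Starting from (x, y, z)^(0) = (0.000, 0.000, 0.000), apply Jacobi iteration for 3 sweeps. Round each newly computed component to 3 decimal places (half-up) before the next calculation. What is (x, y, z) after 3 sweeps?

Iteration 1:
  x = (10 - (-4)·0.000 - (3.6)·0.000) / (-10.6) = -0.943
  y = (1 - (1)·0.000 - (3)·0.000) / (7) = 0.143
  z = (11 - (2)·0.000 - (-3)·0.000) / (6) = 1.833
Iteration 2:
  x = (10 - (-4)·0.143 - (3.6)·1.833) / (-10.6) = -0.375
  y = (1 - (1)·-0.943 - (3)·1.833) / (7) = -0.508
  z = (11 - (2)·-0.943 - (-3)·0.143) / (6) = 2.219
Iteration 3:
  x = (10 - (-4)·-0.508 - (3.6)·2.219) / (-10.6) = 0.002
  y = (1 - (1)·-0.375 - (3)·2.219) / (7) = -0.755
  z = (11 - (2)·-0.375 - (-3)·-0.508) / (6) = 1.704

(0.002, -0.755, 1.704)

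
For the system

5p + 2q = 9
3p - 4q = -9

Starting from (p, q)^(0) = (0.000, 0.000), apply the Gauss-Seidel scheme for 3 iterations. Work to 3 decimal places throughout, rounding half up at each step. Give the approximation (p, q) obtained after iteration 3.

Iteration 1:
  p = (9 - (2)·0.000) / (5) = 1.800
  q = (-9 - (3)·1.800) / (-4) = 3.600
Iteration 2:
  p = (9 - (2)·3.600) / (5) = 0.360
  q = (-9 - (3)·0.360) / (-4) = 2.520
Iteration 3:
  p = (9 - (2)·2.520) / (5) = 0.792
  q = (-9 - (3)·0.792) / (-4) = 2.844

(0.792, 2.844)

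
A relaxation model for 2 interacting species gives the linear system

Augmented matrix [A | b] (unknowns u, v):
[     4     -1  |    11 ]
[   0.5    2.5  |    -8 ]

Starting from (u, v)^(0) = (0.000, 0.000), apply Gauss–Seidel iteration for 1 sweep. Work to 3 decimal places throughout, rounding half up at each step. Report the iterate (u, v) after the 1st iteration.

(2.750, -3.750)

Iteration 1:
  u = (11 - (-1)·0.000) / (4) = 2.750
  v = (-8 - (0.5)·2.750) / (2.5) = -3.750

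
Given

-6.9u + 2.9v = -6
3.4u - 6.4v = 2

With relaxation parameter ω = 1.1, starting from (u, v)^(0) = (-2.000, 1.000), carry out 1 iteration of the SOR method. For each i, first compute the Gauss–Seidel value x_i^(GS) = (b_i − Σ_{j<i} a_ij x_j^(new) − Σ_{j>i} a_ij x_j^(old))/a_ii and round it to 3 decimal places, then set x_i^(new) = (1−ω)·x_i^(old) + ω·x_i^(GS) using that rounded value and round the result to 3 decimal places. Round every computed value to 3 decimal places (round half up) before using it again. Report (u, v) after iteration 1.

(1.619, 0.503)

Iteration 1:
  u: GS value = (-6 - (2.9)·1.000) / (-6.9) = 1.290;  u ← (1−ω)·-2.000 + ω·1.290 = 1.619
  v: GS value = (2 - (3.4)·1.619) / (-6.4) = 0.548;  v ← (1−ω)·1.000 + ω·0.548 = 0.503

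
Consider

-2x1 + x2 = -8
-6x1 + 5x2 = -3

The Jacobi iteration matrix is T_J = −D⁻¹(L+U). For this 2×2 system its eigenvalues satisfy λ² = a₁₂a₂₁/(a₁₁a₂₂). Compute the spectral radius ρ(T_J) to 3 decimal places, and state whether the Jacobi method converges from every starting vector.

a₁₂a₂₁/(a₁₁a₂₂) = (1)·(-6) / ((-2)·(5)) = 0.600000
ρ = √|0.600000| = √0.600000 = 0.775
ρ < 1, so Jacobi converges

0.775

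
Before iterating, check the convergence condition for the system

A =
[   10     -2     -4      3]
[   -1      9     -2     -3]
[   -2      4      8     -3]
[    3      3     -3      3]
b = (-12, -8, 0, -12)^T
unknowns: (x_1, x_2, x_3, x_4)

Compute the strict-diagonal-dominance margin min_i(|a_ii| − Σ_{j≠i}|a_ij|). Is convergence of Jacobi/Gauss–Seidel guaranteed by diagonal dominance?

-6

row 1: |10| − (2+4+3) = 1
row 2: |9| − (1+2+3) = 3
row 3: |8| − (2+4+3) = -1
row 4: |3| − (3+3+3) = -6
minimum over rows = -6 → not strictly diagonally dominant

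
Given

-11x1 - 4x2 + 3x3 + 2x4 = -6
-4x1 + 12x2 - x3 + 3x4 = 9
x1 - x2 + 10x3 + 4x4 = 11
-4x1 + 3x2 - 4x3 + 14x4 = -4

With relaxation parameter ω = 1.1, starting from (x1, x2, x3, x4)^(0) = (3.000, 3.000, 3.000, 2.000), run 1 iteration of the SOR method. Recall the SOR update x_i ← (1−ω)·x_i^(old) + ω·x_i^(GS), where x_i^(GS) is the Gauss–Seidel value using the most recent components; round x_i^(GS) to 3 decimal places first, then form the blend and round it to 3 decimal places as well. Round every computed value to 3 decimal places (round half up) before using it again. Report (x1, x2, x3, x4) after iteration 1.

(0.400, 0.396, 0.030, -0.473)

Iteration 1:
  x1: GS value = (-6 - (-4)·3.000 - (3)·3.000 - (2)·2.000) / (-11) = 0.636;  x1 ← (1−ω)·3.000 + ω·0.636 = 0.400
  x2: GS value = (9 - (-4)·0.400 - (-1)·3.000 - (3)·2.000) / (12) = 0.633;  x2 ← (1−ω)·3.000 + ω·0.633 = 0.396
  x3: GS value = (11 - (1)·0.400 - (-1)·0.396 - (4)·2.000) / (10) = 0.300;  x3 ← (1−ω)·3.000 + ω·0.300 = 0.030
  x4: GS value = (-4 - (-4)·0.400 - (3)·0.396 - (-4)·0.030) / (14) = -0.248;  x4 ← (1−ω)·2.000 + ω·-0.248 = -0.473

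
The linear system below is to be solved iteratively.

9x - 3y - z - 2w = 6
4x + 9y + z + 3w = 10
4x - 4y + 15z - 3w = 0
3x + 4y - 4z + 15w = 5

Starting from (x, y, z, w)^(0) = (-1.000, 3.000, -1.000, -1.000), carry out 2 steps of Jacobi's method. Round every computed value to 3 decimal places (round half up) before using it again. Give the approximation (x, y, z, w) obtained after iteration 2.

Iteration 1:
  x = (6 - (-3)·3.000 - (-1)·-1.000 - (-2)·-1.000) / (9) = 1.333
  y = (10 - (4)·-1.000 - (1)·-1.000 - (3)·-1.000) / (9) = 2.000
  z = (0 - (4)·-1.000 - (-4)·3.000 - (-3)·-1.000) / (15) = 0.867
  w = (5 - (3)·-1.000 - (4)·3.000 - (-4)·-1.000) / (15) = -0.533
Iteration 2:
  x = (6 - (-3)·2.000 - (-1)·0.867 - (-2)·-0.533) / (9) = 1.311
  y = (10 - (4)·1.333 - (1)·0.867 - (3)·-0.533) / (9) = 0.600
  z = (0 - (4)·1.333 - (-4)·2.000 - (-3)·-0.533) / (15) = 0.071
  w = (5 - (3)·1.333 - (4)·2.000 - (-4)·0.867) / (15) = -0.235

(1.311, 0.600, 0.071, -0.235)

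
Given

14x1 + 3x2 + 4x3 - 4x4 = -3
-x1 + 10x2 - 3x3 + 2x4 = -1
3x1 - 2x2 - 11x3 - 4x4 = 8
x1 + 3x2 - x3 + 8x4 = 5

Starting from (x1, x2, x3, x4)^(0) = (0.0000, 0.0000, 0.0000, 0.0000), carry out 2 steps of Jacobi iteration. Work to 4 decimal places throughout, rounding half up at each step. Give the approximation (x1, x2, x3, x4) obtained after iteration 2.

(0.1935, -0.4646, -0.9948, 0.5984)

Iteration 1:
  x1 = (-3 - (3)·0.0000 - (4)·0.0000 - (-4)·0.0000) / (14) = -0.2143
  x2 = (-1 - (-1)·0.0000 - (-3)·0.0000 - (2)·0.0000) / (10) = -0.1000
  x3 = (8 - (3)·0.0000 - (-2)·0.0000 - (-4)·0.0000) / (-11) = -0.7273
  x4 = (5 - (1)·0.0000 - (3)·0.0000 - (-1)·0.0000) / (8) = 0.6250
Iteration 2:
  x1 = (-3 - (3)·-0.1000 - (4)·-0.7273 - (-4)·0.6250) / (14) = 0.1935
  x2 = (-1 - (-1)·-0.2143 - (-3)·-0.7273 - (2)·0.6250) / (10) = -0.4646
  x3 = (8 - (3)·-0.2143 - (-2)·-0.1000 - (-4)·0.6250) / (-11) = -0.9948
  x4 = (5 - (1)·-0.2143 - (3)·-0.1000 - (-1)·-0.7273) / (8) = 0.5984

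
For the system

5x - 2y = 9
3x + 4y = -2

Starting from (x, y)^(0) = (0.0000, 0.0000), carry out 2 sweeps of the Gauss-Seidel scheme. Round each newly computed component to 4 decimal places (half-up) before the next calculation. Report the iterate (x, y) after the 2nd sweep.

Iteration 1:
  x = (9 - (-2)·0.0000) / (5) = 1.8000
  y = (-2 - (3)·1.8000) / (4) = -1.8500
Iteration 2:
  x = (9 - (-2)·-1.8500) / (5) = 1.0600
  y = (-2 - (3)·1.0600) / (4) = -1.2950

(1.0600, -1.2950)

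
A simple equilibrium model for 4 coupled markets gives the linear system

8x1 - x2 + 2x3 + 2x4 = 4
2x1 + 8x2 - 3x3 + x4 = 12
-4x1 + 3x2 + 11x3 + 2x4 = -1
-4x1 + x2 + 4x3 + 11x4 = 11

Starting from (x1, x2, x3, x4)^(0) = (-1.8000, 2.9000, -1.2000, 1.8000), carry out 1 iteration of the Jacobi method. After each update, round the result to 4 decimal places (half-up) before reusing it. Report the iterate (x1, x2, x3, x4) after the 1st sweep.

Iteration 1:
  x1 = (4 - (-1)·2.9000 - (2)·-1.2000 - (2)·1.8000) / (8) = 0.7125
  x2 = (12 - (2)·-1.8000 - (-3)·-1.2000 - (1)·1.8000) / (8) = 1.2750
  x3 = (-1 - (-4)·-1.8000 - (3)·2.9000 - (2)·1.8000) / (11) = -1.8636
  x4 = (11 - (-4)·-1.8000 - (1)·2.9000 - (4)·-1.2000) / (11) = 0.5182

(0.7125, 1.2750, -1.8636, 0.5182)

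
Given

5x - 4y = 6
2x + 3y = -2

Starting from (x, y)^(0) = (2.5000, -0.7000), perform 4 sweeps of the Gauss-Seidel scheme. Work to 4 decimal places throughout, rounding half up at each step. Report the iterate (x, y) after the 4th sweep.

Iteration 1:
  x = (6 - (-4)·-0.7000) / (5) = 0.6400
  y = (-2 - (2)·0.6400) / (3) = -1.0933
Iteration 2:
  x = (6 - (-4)·-1.0933) / (5) = 0.3254
  y = (-2 - (2)·0.3254) / (3) = -0.8836
Iteration 3:
  x = (6 - (-4)·-0.8836) / (5) = 0.4931
  y = (-2 - (2)·0.4931) / (3) = -0.9954
Iteration 4:
  x = (6 - (-4)·-0.9954) / (5) = 0.4037
  y = (-2 - (2)·0.4037) / (3) = -0.9358

(0.4037, -0.9358)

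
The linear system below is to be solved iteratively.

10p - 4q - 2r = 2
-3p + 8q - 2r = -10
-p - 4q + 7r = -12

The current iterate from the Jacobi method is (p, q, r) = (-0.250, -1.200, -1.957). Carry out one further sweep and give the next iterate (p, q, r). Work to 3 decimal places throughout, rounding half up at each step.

One sweep:
  p = (2 - (-4)·-1.200 - (-2)·-1.957) / (10) = -0.671
  q = (-10 - (-3)·-0.250 - (-2)·-1.957) / (8) = -1.833
  r = (-12 - (-1)·-0.250 - (-4)·-1.200) / (7) = -2.436

(-0.671, -1.833, -2.436)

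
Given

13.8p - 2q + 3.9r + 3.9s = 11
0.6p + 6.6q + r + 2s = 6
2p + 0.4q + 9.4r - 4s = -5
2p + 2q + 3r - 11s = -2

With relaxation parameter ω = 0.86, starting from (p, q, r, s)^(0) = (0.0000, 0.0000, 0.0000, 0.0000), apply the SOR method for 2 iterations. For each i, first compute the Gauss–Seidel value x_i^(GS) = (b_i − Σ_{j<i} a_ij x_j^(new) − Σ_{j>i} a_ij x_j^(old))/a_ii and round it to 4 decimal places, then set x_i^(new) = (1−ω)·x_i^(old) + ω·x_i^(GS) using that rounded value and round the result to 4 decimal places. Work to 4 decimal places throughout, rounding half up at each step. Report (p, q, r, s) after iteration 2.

(0.9635, 0.8268, -0.6636, 0.3134)

Iteration 1:
  p: GS value = (11 - (-2)·0.0000 - (3.9)·0.0000 - (3.9)·0.0000) / (13.8) = 0.7971;  p ← (1−ω)·0.0000 + ω·0.7971 = 0.6855
  q: GS value = (6 - (0.6)·0.6855 - (1)·0.0000 - (2)·0.0000) / (6.6) = 0.8468;  q ← (1−ω)·0.0000 + ω·0.8468 = 0.7282
  r: GS value = (-5 - (2)·0.6855 - (0.4)·0.7282 - (-4)·0.0000) / (9.4) = -0.7088;  r ← (1−ω)·0.0000 + ω·-0.7088 = -0.6096
  s: GS value = (-2 - (2)·0.6855 - (2)·0.7282 - (3)·-0.6096) / (-11) = 0.2726;  s ← (1−ω)·0.0000 + ω·0.2726 = 0.2344
Iteration 2:
  p: GS value = (11 - (-2)·0.7282 - (3.9)·-0.6096 - (3.9)·0.2344) / (13.8) = 1.0087;  p ← (1−ω)·0.6855 + ω·1.0087 = 0.9635
  q: GS value = (6 - (0.6)·0.9635 - (1)·-0.6096 - (2)·0.2344) / (6.6) = 0.8428;  q ← (1−ω)·0.7282 + ω·0.8428 = 0.8268
  r: GS value = (-5 - (2)·0.9635 - (0.4)·0.8268 - (-4)·0.2344) / (9.4) = -0.6724;  r ← (1−ω)·-0.6096 + ω·-0.6724 = -0.6636
  s: GS value = (-2 - (2)·0.9635 - (2)·0.8268 - (3)·-0.6636) / (-11) = 0.3263;  s ← (1−ω)·0.2344 + ω·0.3263 = 0.3134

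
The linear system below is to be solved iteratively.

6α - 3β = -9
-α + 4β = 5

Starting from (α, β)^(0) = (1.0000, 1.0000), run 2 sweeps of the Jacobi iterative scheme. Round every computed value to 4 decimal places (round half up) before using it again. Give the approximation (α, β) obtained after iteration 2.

(-0.7500, 1.0000)

Iteration 1:
  α = (-9 - (-3)·1.0000) / (6) = -1.0000
  β = (5 - (-1)·1.0000) / (4) = 1.5000
Iteration 2:
  α = (-9 - (-3)·1.5000) / (6) = -0.7500
  β = (5 - (-1)·-1.0000) / (4) = 1.0000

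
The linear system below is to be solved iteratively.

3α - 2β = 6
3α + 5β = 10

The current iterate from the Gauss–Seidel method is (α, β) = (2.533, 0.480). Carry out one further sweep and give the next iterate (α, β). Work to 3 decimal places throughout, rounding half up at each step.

One sweep:
  α = (6 - (-2)·0.480) / (3) = 2.320
  β = (10 - (3)·2.320) / (5) = 0.608

(2.320, 0.608)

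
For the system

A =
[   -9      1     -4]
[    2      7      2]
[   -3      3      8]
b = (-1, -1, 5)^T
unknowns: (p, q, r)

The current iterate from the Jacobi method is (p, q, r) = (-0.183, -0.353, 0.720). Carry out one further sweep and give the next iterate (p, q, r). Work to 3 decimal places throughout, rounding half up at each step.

One sweep:
  p = (-1 - (1)·-0.353 - (-4)·0.720) / (-9) = -0.248
  q = (-1 - (2)·-0.183 - (2)·0.720) / (7) = -0.296
  r = (5 - (-3)·-0.183 - (3)·-0.353) / (8) = 0.689

(-0.248, -0.296, 0.689)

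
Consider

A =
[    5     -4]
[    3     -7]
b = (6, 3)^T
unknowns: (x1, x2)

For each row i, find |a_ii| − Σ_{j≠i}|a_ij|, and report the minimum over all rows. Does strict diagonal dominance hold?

1

row 1: |5| − (4) = 1
row 2: |-7| − (3) = 4
minimum over rows = 1 → strictly diagonally dominant (convergence guaranteed)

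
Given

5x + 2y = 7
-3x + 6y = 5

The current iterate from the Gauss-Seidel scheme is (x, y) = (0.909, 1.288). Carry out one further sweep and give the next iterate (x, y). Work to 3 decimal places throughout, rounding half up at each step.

(0.885, 1.276)

One sweep:
  x = (7 - (2)·1.288) / (5) = 0.885
  y = (5 - (-3)·0.885) / (6) = 1.276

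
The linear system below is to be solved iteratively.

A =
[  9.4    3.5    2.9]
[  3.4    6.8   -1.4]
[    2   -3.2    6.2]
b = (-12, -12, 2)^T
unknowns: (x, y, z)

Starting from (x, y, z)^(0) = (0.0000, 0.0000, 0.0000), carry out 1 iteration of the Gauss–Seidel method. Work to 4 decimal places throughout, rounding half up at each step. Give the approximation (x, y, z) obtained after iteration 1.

(-1.2766, -1.1264, 0.1530)

Iteration 1:
  x = (-12 - (3.5)·0.0000 - (2.9)·0.0000) / (9.4) = -1.2766
  y = (-12 - (3.4)·-1.2766 - (-1.4)·0.0000) / (6.8) = -1.1264
  z = (2 - (2)·-1.2766 - (-3.2)·-1.1264) / (6.2) = 0.1530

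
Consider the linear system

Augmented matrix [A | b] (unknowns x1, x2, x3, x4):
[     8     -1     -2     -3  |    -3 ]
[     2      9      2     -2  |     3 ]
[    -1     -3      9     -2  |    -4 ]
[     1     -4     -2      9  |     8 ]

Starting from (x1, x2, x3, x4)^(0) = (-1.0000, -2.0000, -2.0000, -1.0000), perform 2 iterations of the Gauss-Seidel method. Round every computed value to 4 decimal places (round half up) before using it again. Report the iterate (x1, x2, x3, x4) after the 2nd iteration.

(0.1011, 0.7260, 0.1046, 1.2236)

Iteration 1:
  x1 = (-3 - (-1)·-2.0000 - (-2)·-2.0000 - (-3)·-1.0000) / (8) = -1.5000
  x2 = (3 - (2)·-1.5000 - (2)·-2.0000 - (-2)·-1.0000) / (9) = 0.8889
  x3 = (-4 - (-1)·-1.5000 - (-3)·0.8889 - (-2)·-1.0000) / (9) = -0.5370
  x4 = (8 - (1)·-1.5000 - (-4)·0.8889 - (-2)·-0.5370) / (9) = 1.3313
Iteration 2:
  x1 = (-3 - (-1)·0.8889 - (-2)·-0.5370 - (-3)·1.3313) / (8) = 0.1011
  x2 = (3 - (2)·0.1011 - (2)·-0.5370 - (-2)·1.3313) / (9) = 0.7260
  x3 = (-4 - (-1)·0.1011 - (-3)·0.7260 - (-2)·1.3313) / (9) = 0.1046
  x4 = (8 - (1)·0.1011 - (-4)·0.7260 - (-2)·0.1046) / (9) = 1.2236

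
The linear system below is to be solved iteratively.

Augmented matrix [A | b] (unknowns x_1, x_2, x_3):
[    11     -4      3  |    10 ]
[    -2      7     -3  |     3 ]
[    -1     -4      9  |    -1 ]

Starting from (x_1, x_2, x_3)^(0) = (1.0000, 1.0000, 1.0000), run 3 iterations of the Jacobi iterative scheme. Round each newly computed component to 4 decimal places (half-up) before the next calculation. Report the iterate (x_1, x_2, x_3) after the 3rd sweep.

(1.0995, 0.9901, 0.4247)

Iteration 1:
  x_1 = (10 - (-4)·1.0000 - (3)·1.0000) / (11) = 1.0000
  x_2 = (3 - (-2)·1.0000 - (-3)·1.0000) / (7) = 1.1429
  x_3 = (-1 - (-1)·1.0000 - (-4)·1.0000) / (9) = 0.4444
Iteration 2:
  x_1 = (10 - (-4)·1.1429 - (3)·0.4444) / (11) = 1.2035
  x_2 = (3 - (-2)·1.0000 - (-3)·0.4444) / (7) = 0.9047
  x_3 = (-1 - (-1)·1.0000 - (-4)·1.1429) / (9) = 0.5080
Iteration 3:
  x_1 = (10 - (-4)·0.9047 - (3)·0.5080) / (11) = 1.0995
  x_2 = (3 - (-2)·1.2035 - (-3)·0.5080) / (7) = 0.9901
  x_3 = (-1 - (-1)·1.2035 - (-4)·0.9047) / (9) = 0.4247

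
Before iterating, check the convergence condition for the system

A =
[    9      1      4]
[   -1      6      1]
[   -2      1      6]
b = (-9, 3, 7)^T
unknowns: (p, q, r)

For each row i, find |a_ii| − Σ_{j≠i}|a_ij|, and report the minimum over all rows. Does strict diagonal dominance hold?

row 1: |9| − (1+4) = 4
row 2: |6| − (1+1) = 4
row 3: |6| − (2+1) = 3
minimum over rows = 3 → strictly diagonally dominant (convergence guaranteed)

3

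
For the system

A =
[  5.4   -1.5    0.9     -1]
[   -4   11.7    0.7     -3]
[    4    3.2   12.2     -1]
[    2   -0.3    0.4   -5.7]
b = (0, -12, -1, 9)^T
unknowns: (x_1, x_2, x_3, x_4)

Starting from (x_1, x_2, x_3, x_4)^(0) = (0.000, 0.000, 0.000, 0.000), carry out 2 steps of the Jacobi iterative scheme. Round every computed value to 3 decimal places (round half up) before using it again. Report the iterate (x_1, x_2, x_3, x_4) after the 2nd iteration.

(-0.564, -1.426, 0.058, -1.531)

Iteration 1:
  x_1 = (0 - (-1.5)·0.000 - (0.9)·0.000 - (-1)·0.000) / (5.4) = 0.000
  x_2 = (-12 - (-4)·0.000 - (0.7)·0.000 - (-3)·0.000) / (11.7) = -1.026
  x_3 = (-1 - (4)·0.000 - (3.2)·0.000 - (-1)·0.000) / (12.2) = -0.082
  x_4 = (9 - (2)·0.000 - (-0.3)·0.000 - (0.4)·0.000) / (-5.7) = -1.579
Iteration 2:
  x_1 = (0 - (-1.5)·-1.026 - (0.9)·-0.082 - (-1)·-1.579) / (5.4) = -0.564
  x_2 = (-12 - (-4)·0.000 - (0.7)·-0.082 - (-3)·-1.579) / (11.7) = -1.426
  x_3 = (-1 - (4)·0.000 - (3.2)·-1.026 - (-1)·-1.579) / (12.2) = 0.058
  x_4 = (9 - (2)·0.000 - (-0.3)·-1.026 - (0.4)·-0.082) / (-5.7) = -1.531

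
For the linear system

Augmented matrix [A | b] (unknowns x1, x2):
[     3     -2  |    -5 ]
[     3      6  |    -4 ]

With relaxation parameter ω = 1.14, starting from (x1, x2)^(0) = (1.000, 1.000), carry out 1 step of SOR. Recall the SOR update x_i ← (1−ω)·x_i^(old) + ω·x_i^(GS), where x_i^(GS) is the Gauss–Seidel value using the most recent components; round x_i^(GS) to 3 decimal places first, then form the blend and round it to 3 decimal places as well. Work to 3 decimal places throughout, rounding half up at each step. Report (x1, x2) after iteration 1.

Iteration 1:
  x1: GS value = (-5 - (-2)·1.000) / (3) = -1.000;  x1 ← (1−ω)·1.000 + ω·-1.000 = -1.280
  x2: GS value = (-4 - (3)·-1.280) / (6) = -0.027;  x2 ← (1−ω)·1.000 + ω·-0.027 = -0.171

(-1.280, -0.171)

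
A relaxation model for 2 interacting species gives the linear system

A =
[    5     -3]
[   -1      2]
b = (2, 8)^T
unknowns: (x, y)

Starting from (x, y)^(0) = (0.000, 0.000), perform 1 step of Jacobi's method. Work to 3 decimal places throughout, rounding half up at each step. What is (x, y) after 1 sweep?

(0.400, 4.000)

Iteration 1:
  x = (2 - (-3)·0.000) / (5) = 0.400
  y = (8 - (-1)·0.000) / (2) = 4.000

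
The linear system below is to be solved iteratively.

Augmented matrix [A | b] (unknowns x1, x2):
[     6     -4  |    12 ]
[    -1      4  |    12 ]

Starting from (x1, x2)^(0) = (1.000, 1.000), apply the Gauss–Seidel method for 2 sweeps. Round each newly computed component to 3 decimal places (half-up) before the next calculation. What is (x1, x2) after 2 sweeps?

Iteration 1:
  x1 = (12 - (-4)·1.000) / (6) = 2.667
  x2 = (12 - (-1)·2.667) / (4) = 3.667
Iteration 2:
  x1 = (12 - (-4)·3.667) / (6) = 4.445
  x2 = (12 - (-1)·4.445) / (4) = 4.111

(4.445, 4.111)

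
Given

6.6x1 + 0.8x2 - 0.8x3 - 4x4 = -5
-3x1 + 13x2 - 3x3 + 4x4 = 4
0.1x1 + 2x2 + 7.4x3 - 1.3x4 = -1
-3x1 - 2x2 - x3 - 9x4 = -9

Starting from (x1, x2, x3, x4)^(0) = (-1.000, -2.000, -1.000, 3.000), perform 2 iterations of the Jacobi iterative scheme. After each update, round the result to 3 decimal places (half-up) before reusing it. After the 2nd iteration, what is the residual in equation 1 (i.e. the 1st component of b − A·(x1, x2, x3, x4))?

Iteration 1:
  x1 = (-5 - (0.8)·-2.000 - (-0.8)·-1.000 - (-4)·3.000) / (6.6) = 1.182
  x2 = (4 - (-3)·-1.000 - (-3)·-1.000 - (4)·3.000) / (13) = -1.077
  x3 = (-1 - (0.1)·-1.000 - (2)·-2.000 - (-1.3)·3.000) / (7.4) = 0.946
  x4 = (-9 - (-3)·-1.000 - (-2)·-2.000 - (-1)·-1.000) / (-9) = 1.889
Iteration 2:
  x1 = (-5 - (0.8)·-1.077 - (-0.8)·0.946 - (-4)·1.889) / (6.6) = 0.632
  x2 = (4 - (-3)·1.182 - (-3)·0.946 - (4)·1.889) / (13) = 0.218
  x3 = (-1 - (0.1)·1.182 - (2)·-1.077 - (-1.3)·1.889) / (7.4) = 0.472
  x4 = (-9 - (-3)·1.182 - (-2)·-1.077 - (-1)·0.946) / (-9) = 0.740
Residual b − A·x = (-6.008, 1.518, -4.030, 0.464)

-6.008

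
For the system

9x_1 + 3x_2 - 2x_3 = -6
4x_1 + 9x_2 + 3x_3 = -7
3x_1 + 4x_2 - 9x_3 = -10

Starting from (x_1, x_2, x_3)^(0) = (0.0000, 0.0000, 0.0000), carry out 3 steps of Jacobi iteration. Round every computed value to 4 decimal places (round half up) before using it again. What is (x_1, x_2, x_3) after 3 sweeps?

(-0.2620, -0.8875, 0.6790)

Iteration 1:
  x_1 = (-6 - (3)·0.0000 - (-2)·0.0000) / (9) = -0.6667
  x_2 = (-7 - (4)·0.0000 - (3)·0.0000) / (9) = -0.7778
  x_3 = (-10 - (3)·0.0000 - (4)·0.0000) / (-9) = 1.1111
Iteration 2:
  x_1 = (-6 - (3)·-0.7778 - (-2)·1.1111) / (9) = -0.1605
  x_2 = (-7 - (4)·-0.6667 - (3)·1.1111) / (9) = -0.8518
  x_3 = (-10 - (3)·-0.6667 - (4)·-0.7778) / (-9) = 0.5432
Iteration 3:
  x_1 = (-6 - (3)·-0.8518 - (-2)·0.5432) / (9) = -0.2620
  x_2 = (-7 - (4)·-0.1605 - (3)·0.5432) / (9) = -0.8875
  x_3 = (-10 - (3)·-0.1605 - (4)·-0.8518) / (-9) = 0.6790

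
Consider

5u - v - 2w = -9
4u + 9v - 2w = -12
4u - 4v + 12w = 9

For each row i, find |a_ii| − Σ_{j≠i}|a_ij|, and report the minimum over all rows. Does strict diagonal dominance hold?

row 1: |5| − (1+2) = 2
row 2: |9| − (4+2) = 3
row 3: |12| − (4+4) = 4
minimum over rows = 2 → strictly diagonally dominant (convergence guaranteed)

2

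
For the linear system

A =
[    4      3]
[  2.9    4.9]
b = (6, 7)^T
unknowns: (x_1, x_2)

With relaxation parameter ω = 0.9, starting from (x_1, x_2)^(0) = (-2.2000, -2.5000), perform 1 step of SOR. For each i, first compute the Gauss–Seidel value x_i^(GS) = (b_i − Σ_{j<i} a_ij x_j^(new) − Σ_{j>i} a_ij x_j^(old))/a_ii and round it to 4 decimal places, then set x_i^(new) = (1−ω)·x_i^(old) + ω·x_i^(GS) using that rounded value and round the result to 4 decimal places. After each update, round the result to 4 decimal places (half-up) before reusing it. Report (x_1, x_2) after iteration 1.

Iteration 1:
  x_1: GS value = (6 - (3)·-2.5000) / (4) = 3.3750;  x_1 ← (1−ω)·-2.2000 + ω·3.3750 = 2.8175
  x_2: GS value = (7 - (2.9)·2.8175) / (4.9) = -0.2389;  x_2 ← (1−ω)·-2.5000 + ω·-0.2389 = -0.4650

(2.8175, -0.4650)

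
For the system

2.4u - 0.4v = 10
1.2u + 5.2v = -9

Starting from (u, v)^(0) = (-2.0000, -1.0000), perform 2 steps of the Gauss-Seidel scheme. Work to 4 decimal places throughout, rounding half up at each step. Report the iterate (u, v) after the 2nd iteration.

(3.7244, -2.5902)

Iteration 1:
  u = (10 - (-0.4)·-1.0000) / (2.4) = 4.0000
  v = (-9 - (1.2)·4.0000) / (5.2) = -2.6538
Iteration 2:
  u = (10 - (-0.4)·-2.6538) / (2.4) = 3.7244
  v = (-9 - (1.2)·3.7244) / (5.2) = -2.5902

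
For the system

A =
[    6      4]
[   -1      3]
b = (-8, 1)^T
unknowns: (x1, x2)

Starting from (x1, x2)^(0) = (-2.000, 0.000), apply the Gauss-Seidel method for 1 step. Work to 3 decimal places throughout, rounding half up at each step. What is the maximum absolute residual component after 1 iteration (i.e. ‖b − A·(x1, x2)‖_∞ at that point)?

Iteration 1:
  x1 = (-8 - (4)·0.000) / (6) = -1.333
  x2 = (1 - (-1)·-1.333) / (3) = -0.111
Residual b − A·x = (0.442, 0.000); ∞-norm = 0.442

0.442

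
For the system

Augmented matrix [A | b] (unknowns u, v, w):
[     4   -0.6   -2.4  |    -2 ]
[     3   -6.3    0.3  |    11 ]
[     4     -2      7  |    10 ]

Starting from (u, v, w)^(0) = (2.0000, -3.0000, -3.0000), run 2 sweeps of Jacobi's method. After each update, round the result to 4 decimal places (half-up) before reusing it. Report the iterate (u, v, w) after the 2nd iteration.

(-0.9833, -3.0828, 2.7324)

Iteration 1:
  u = (-2 - (-0.6)·-3.0000 - (-2.4)·-3.0000) / (4) = -2.7500
  v = (11 - (3)·2.0000 - (0.3)·-3.0000) / (-6.3) = -0.9365
  w = (10 - (4)·2.0000 - (-2)·-3.0000) / (7) = -0.5714
Iteration 2:
  u = (-2 - (-0.6)·-0.9365 - (-2.4)·-0.5714) / (4) = -0.9833
  v = (11 - (3)·-2.7500 - (0.3)·-0.5714) / (-6.3) = -3.0828
  w = (10 - (4)·-2.7500 - (-2)·-0.9365) / (7) = 2.7324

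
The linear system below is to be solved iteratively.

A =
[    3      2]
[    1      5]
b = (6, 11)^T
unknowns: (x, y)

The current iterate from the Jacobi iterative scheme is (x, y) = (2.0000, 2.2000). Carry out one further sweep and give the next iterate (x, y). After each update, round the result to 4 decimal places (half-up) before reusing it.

(0.5333, 1.8000)

One sweep:
  x = (6 - (2)·2.2000) / (3) = 0.5333
  y = (11 - (1)·2.0000) / (5) = 1.8000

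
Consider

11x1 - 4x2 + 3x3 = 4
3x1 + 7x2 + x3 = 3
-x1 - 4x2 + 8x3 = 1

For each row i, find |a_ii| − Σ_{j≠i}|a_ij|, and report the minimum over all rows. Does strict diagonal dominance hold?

row 1: |11| − (4+3) = 4
row 2: |7| − (3+1) = 3
row 3: |8| − (1+4) = 3
minimum over rows = 3 → strictly diagonally dominant (convergence guaranteed)

3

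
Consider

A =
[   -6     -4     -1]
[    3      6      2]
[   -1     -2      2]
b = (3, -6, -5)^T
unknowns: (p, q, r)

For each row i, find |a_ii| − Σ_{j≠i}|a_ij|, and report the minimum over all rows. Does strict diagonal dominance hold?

row 1: |-6| − (4+1) = 1
row 2: |6| − (3+2) = 1
row 3: |2| − (1+2) = -1
minimum over rows = -1 → not strictly diagonally dominant

-1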